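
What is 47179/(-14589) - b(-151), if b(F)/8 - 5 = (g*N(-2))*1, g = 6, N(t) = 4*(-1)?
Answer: 2170349/14589 ≈ 148.77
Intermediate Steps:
N(t) = -4
b(F) = -152 (b(F) = 40 + 8*((6*(-4))*1) = 40 + 8*(-24*1) = 40 + 8*(-24) = 40 - 192 = -152)
47179/(-14589) - b(-151) = 47179/(-14589) - 1*(-152) = 47179*(-1/14589) + 152 = -47179/14589 + 152 = 2170349/14589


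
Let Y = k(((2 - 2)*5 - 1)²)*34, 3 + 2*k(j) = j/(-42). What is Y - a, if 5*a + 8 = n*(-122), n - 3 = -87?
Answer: -88175/42 ≈ -2099.4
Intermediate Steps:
n = -84 (n = 3 - 87 = -84)
a = 2048 (a = -8/5 + (-84*(-122))/5 = -8/5 + (⅕)*10248 = -8/5 + 10248/5 = 2048)
k(j) = -3/2 - j/84 (k(j) = -3/2 + (j/(-42))/2 = -3/2 + (j*(-1/42))/2 = -3/2 + (-j/42)/2 = -3/2 - j/84)
Y = -2159/42 (Y = (-3/2 - ((2 - 2)*5 - 1)²/84)*34 = (-3/2 - (0*5 - 1)²/84)*34 = (-3/2 - (0 - 1)²/84)*34 = (-3/2 - 1/84*(-1)²)*34 = (-3/2 - 1/84*1)*34 = (-3/2 - 1/84)*34 = -127/84*34 = -2159/42 ≈ -51.405)
Y - a = -2159/42 - 1*2048 = -2159/42 - 2048 = -88175/42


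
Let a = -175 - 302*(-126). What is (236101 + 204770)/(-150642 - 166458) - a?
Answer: -4003745857/105700 ≈ -37878.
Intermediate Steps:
a = 37877 (a = -175 + 38052 = 37877)
(236101 + 204770)/(-150642 - 166458) - a = (236101 + 204770)/(-150642 - 166458) - 1*37877 = 440871/(-317100) - 37877 = 440871*(-1/317100) - 37877 = -146957/105700 - 37877 = -4003745857/105700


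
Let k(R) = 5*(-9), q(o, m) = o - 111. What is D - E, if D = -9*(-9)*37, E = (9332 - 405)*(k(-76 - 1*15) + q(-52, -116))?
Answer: 1859813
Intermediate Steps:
q(o, m) = -111 + o
k(R) = -45
E = -1856816 (E = (9332 - 405)*(-45 + (-111 - 52)) = 8927*(-45 - 163) = 8927*(-208) = -1856816)
D = 2997 (D = 81*37 = 2997)
D - E = 2997 - 1*(-1856816) = 2997 + 1856816 = 1859813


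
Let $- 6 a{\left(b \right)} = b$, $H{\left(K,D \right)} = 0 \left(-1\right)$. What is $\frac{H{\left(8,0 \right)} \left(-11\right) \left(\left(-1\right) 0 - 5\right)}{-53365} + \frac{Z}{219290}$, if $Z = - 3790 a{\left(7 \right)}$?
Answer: $\frac{2653}{131574} \approx 0.020164$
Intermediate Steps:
$H{\left(K,D \right)} = 0$
$a{\left(b \right)} = - \frac{b}{6}$
$Z = \frac{13265}{3}$ ($Z = - 3790 \left(\left(- \frac{1}{6}\right) 7\right) = \left(-3790\right) \left(- \frac{7}{6}\right) = \frac{13265}{3} \approx 4421.7$)
$\frac{H{\left(8,0 \right)} \left(-11\right) \left(\left(-1\right) 0 - 5\right)}{-53365} + \frac{Z}{219290} = \frac{0 \left(-11\right) \left(\left(-1\right) 0 - 5\right)}{-53365} + \frac{13265}{3 \cdot 219290} = 0 \left(0 - 5\right) \left(- \frac{1}{53365}\right) + \frac{13265}{3} \cdot \frac{1}{219290} = 0 \left(-5\right) \left(- \frac{1}{53365}\right) + \frac{2653}{131574} = 0 \left(- \frac{1}{53365}\right) + \frac{2653}{131574} = 0 + \frac{2653}{131574} = \frac{2653}{131574}$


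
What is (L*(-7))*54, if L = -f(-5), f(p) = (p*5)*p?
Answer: 47250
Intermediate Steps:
f(p) = 5*p² (f(p) = (5*p)*p = 5*p²)
L = -125 (L = -5*(-5)² = -5*25 = -1*125 = -125)
(L*(-7))*54 = -125*(-7)*54 = 875*54 = 47250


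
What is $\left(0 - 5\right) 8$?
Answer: $-40$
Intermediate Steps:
$\left(0 - 5\right) 8 = \left(-5\right) 8 = -40$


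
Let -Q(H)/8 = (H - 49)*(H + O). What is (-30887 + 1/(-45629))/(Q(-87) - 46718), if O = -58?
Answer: 704671462/4665063331 ≈ 0.15105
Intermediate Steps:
Q(H) = -8*(-58 + H)*(-49 + H) (Q(H) = -8*(H - 49)*(H - 58) = -8*(-49 + H)*(-58 + H) = -8*(-58 + H)*(-49 + H))
(-30887 + 1/(-45629))/(Q(-87) - 46718) = (-30887 + 1/(-45629))/((-22736 - 8*(-87)² + 856*(-87)) - 46718) = (-30887 - 1/45629)/((-22736 - 8*7569 - 74472) - 46718) = -1409342924/(45629*((-22736 - 60552 - 74472) - 46718)) = -1409342924/(45629*(-157760 - 46718)) = -1409342924/45629/(-204478) = -1409342924/45629*(-1/204478) = 704671462/4665063331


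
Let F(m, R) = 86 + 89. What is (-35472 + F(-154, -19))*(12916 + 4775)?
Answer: -624439227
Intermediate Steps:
F(m, R) = 175
(-35472 + F(-154, -19))*(12916 + 4775) = (-35472 + 175)*(12916 + 4775) = -35297*17691 = -624439227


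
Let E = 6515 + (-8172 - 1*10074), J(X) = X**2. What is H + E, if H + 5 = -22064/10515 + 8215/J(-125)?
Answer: -77137859771/6571875 ≈ -11738.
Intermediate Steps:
E = -11731 (E = 6515 + (-8172 - 10074) = 6515 - 18246 = -11731)
H = -43194146/6571875 (H = -5 + (-22064/10515 + 8215/((-125)**2)) = -5 + (-22064*1/10515 + 8215/15625) = -5 + (-22064/10515 + 8215*(1/15625)) = -5 + (-22064/10515 + 1643/3125) = -5 - 10334771/6571875 = -43194146/6571875 ≈ -6.5726)
H + E = -43194146/6571875 - 11731 = -77137859771/6571875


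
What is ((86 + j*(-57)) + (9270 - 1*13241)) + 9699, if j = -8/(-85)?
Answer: 493734/85 ≈ 5808.6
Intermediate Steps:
j = 8/85 (j = -8*(-1/85) = 8/85 ≈ 0.094118)
((86 + j*(-57)) + (9270 - 1*13241)) + 9699 = ((86 + (8/85)*(-57)) + (9270 - 1*13241)) + 9699 = ((86 - 456/85) + (9270 - 13241)) + 9699 = (6854/85 - 3971) + 9699 = -330681/85 + 9699 = 493734/85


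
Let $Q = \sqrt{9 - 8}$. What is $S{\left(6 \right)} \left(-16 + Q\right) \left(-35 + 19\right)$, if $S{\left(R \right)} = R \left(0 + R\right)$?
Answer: $8640$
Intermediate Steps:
$S{\left(R \right)} = R^{2}$ ($S{\left(R \right)} = R R = R^{2}$)
$Q = 1$ ($Q = \sqrt{1} = 1$)
$S{\left(6 \right)} \left(-16 + Q\right) \left(-35 + 19\right) = 6^{2} \left(-16 + 1\right) \left(-35 + 19\right) = 36 \left(\left(-15\right) \left(-16\right)\right) = 36 \cdot 240 = 8640$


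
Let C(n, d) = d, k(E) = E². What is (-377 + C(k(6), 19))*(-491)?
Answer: 175778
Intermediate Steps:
(-377 + C(k(6), 19))*(-491) = (-377 + 19)*(-491) = -358*(-491) = 175778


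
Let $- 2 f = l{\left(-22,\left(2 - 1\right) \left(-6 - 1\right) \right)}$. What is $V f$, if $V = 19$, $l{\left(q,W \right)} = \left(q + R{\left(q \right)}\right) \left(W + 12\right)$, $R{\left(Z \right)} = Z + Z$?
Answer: $3135$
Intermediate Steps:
$R{\left(Z \right)} = 2 Z$
$l{\left(q,W \right)} = 3 q \left(12 + W\right)$ ($l{\left(q,W \right)} = \left(q + 2 q\right) \left(W + 12\right) = 3 q \left(12 + W\right)$)
$f = 165$ ($f = - \frac{3 \left(-22\right) \left(12 + \left(2 - 1\right) \left(-6 - 1\right)\right)}{2} = - \frac{3 \left(-22\right) \left(12 + 1 \left(-7\right)\right)}{2} = - \frac{3 \left(-22\right) \left(12 - 7\right)}{2} = - \frac{3 \left(-22\right) 5}{2} = \left(- \frac{1}{2}\right) \left(-330\right) = 165$)
$V f = 19 \cdot 165 = 3135$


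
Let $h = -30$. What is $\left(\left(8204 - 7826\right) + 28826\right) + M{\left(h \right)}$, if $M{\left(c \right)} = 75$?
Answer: $29279$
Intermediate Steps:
$\left(\left(8204 - 7826\right) + 28826\right) + M{\left(h \right)} = \left(\left(8204 - 7826\right) + 28826\right) + 75 = \left(378 + 28826\right) + 75 = 29204 + 75 = 29279$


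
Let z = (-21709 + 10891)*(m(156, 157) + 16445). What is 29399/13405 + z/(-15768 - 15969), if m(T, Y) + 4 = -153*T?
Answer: -358698507589/141811495 ≈ -2529.4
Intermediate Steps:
m(T, Y) = -4 - 153*T
z = 80345286 (z = (-21709 + 10891)*((-4 - 153*156) + 16445) = -10818*((-4 - 23868) + 16445) = -10818*(-23872 + 16445) = -10818*(-7427) = 80345286)
29399/13405 + z/(-15768 - 15969) = 29399/13405 + 80345286/(-15768 - 15969) = 29399*(1/13405) + 80345286/(-31737) = 29399/13405 + 80345286*(-1/31737) = 29399/13405 - 26781762/10579 = -358698507589/141811495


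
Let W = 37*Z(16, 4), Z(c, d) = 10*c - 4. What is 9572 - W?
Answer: 3800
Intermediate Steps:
Z(c, d) = -4 + 10*c
W = 5772 (W = 37*(-4 + 10*16) = 37*(-4 + 160) = 37*156 = 5772)
9572 - W = 9572 - 1*5772 = 9572 - 5772 = 3800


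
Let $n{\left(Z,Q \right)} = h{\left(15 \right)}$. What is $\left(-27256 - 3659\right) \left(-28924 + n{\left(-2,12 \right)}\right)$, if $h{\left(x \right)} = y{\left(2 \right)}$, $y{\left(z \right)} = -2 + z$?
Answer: $894185460$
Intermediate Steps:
$h{\left(x \right)} = 0$ ($h{\left(x \right)} = -2 + 2 = 0$)
$n{\left(Z,Q \right)} = 0$
$\left(-27256 - 3659\right) \left(-28924 + n{\left(-2,12 \right)}\right) = \left(-27256 - 3659\right) \left(-28924 + 0\right) = \left(-30915\right) \left(-28924\right) = 894185460$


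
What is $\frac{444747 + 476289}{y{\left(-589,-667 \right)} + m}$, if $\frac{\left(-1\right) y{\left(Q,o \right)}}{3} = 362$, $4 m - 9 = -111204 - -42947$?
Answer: $- \frac{230259}{4537} \approx -50.751$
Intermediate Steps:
$m = -17062$ ($m = \frac{9}{4} + \frac{-111204 - -42947}{4} = \frac{9}{4} + \frac{-111204 + 42947}{4} = \frac{9}{4} + \frac{1}{4} \left(-68257\right) = \frac{9}{4} - \frac{68257}{4} = -17062$)
$y{\left(Q,o \right)} = -1086$ ($y{\left(Q,o \right)} = \left(-3\right) 362 = -1086$)
$\frac{444747 + 476289}{y{\left(-589,-667 \right)} + m} = \frac{444747 + 476289}{-1086 - 17062} = \frac{921036}{-18148} = 921036 \left(- \frac{1}{18148}\right) = - \frac{230259}{4537}$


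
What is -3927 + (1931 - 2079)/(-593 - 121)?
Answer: -1401865/357 ≈ -3926.8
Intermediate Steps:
-3927 + (1931 - 2079)/(-593 - 121) = -3927 - 148/(-714) = -3927 - 148*(-1/714) = -3927 + 74/357 = -1401865/357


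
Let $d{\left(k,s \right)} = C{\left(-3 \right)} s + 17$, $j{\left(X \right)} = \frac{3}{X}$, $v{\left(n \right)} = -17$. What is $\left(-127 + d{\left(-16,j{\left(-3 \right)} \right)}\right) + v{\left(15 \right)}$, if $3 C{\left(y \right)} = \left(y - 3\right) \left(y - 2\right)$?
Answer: $-137$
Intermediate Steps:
$C{\left(y \right)} = \frac{\left(-3 + y\right) \left(-2 + y\right)}{3}$ ($C{\left(y \right)} = \frac{\left(y - 3\right) \left(y - 2\right)}{3} = \frac{\left(-3 + y\right) \left(-2 + y\right)}{3}$)
$d{\left(k,s \right)} = 17 + 10 s$ ($d{\left(k,s \right)} = \left(2 - -5 + \frac{\left(-3\right)^{2}}{3}\right) s + 17 = \left(2 + 5 + \frac{1}{3} \cdot 9\right) s + 17 = \left(2 + 5 + 3\right) s + 17 = 10 s + 17 = 17 + 10 s$)
$\left(-127 + d{\left(-16,j{\left(-3 \right)} \right)}\right) + v{\left(15 \right)} = \left(-127 + \left(17 + 10 \frac{3}{-3}\right)\right) - 17 = \left(-127 + \left(17 + 10 \cdot 3 \left(- \frac{1}{3}\right)\right)\right) - 17 = \left(-127 + \left(17 + 10 \left(-1\right)\right)\right) - 17 = \left(-127 + \left(17 - 10\right)\right) - 17 = \left(-127 + 7\right) - 17 = -120 - 17 = -137$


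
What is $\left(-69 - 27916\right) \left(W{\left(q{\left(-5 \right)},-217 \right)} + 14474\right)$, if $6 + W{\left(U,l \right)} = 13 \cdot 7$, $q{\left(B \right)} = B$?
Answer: $-407433615$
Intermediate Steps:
$W{\left(U,l \right)} = 85$ ($W{\left(U,l \right)} = -6 + 13 \cdot 7 = -6 + 91 = 85$)
$\left(-69 - 27916\right) \left(W{\left(q{\left(-5 \right)},-217 \right)} + 14474\right) = \left(-69 - 27916\right) \left(85 + 14474\right) = \left(-27985\right) 14559 = -407433615$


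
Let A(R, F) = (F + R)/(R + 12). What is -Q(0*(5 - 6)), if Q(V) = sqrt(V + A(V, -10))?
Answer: -I*sqrt(30)/6 ≈ -0.91287*I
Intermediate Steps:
A(R, F) = (F + R)/(12 + R)
Q(V) = sqrt(V + (-10 + V)/(12 + V))
-Q(0*(5 - 6)) = -sqrt((-10 + 0*(5 - 6) + (0*(5 - 6))*(12 + 0*(5 - 6)))/(12 + 0*(5 - 6))) = -sqrt((-10 + 0*(-1) + (0*(-1))*(12 + 0*(-1)))/(12 + 0*(-1))) = -sqrt((-10 + 0 + 0*(12 + 0))/(12 + 0)) = -sqrt((-10 + 0 + 0*12)/12) = -sqrt((-10 + 0 + 0)/12) = -sqrt((1/12)*(-10)) = -sqrt(-5/6) = -I*sqrt(30)/6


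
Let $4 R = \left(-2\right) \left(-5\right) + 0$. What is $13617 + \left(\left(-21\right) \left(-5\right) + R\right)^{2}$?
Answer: $\frac{100693}{4} \approx 25173.0$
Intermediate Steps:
$R = \frac{5}{2}$ ($R = \frac{\left(-2\right) \left(-5\right) + 0}{4} = \frac{10 + 0}{4} = \frac{1}{4} \cdot 10 = \frac{5}{2} \approx 2.5$)
$13617 + \left(\left(-21\right) \left(-5\right) + R\right)^{2} = 13617 + \left(\left(-21\right) \left(-5\right) + \frac{5}{2}\right)^{2} = 13617 + \left(105 + \frac{5}{2}\right)^{2} = 13617 + \left(\frac{215}{2}\right)^{2} = 13617 + \frac{46225}{4} = \frac{100693}{4}$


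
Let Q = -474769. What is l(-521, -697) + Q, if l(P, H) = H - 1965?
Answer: -477431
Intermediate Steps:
l(P, H) = -1965 + H
l(-521, -697) + Q = (-1965 - 697) - 474769 = -2662 - 474769 = -477431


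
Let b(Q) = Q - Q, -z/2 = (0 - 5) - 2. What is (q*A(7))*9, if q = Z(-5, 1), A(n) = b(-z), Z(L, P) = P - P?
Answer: 0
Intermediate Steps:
z = 14 (z = -2*((0 - 5) - 2) = -2*(-5 - 2) = -2*(-7) = 14)
Z(L, P) = 0
b(Q) = 0
A(n) = 0
q = 0
(q*A(7))*9 = (0*0)*9 = 0*9 = 0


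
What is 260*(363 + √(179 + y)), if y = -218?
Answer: 94380 + 260*I*√39 ≈ 94380.0 + 1623.7*I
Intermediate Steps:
260*(363 + √(179 + y)) = 260*(363 + √(179 - 218)) = 260*(363 + √(-39)) = 260*(363 + I*√39) = 94380 + 260*I*√39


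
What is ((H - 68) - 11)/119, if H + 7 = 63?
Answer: -23/119 ≈ -0.19328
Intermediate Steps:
H = 56 (H = -7 + 63 = 56)
((H - 68) - 11)/119 = ((56 - 68) - 11)/119 = (-12 - 11)/119 = (1/119)*(-23) = -23/119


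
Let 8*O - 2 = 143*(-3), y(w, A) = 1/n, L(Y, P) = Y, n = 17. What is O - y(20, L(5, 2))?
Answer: -7267/136 ≈ -53.434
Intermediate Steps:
y(w, A) = 1/17
O = -427/8 (O = 1/4 + (143*(-3))/8 = 1/4 + (1/8)*(-429) = 1/4 - 429/8 = -427/8 ≈ -53.375)
O - y(20, L(5, 2)) = -427/8 - 1*1/17 = -427/8 - 1/17 = -7267/136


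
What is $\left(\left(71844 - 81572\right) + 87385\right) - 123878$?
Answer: $-46221$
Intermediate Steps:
$\left(\left(71844 - 81572\right) + 87385\right) - 123878 = \left(-9728 + 87385\right) - 123878 = 77657 - 123878 = -46221$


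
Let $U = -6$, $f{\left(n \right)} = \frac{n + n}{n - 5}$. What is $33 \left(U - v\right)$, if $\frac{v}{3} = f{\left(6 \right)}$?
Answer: $-1386$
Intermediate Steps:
$f{\left(n \right)} = \frac{2 n}{-5 + n}$
$v = 36$ ($v = 3 \cdot 2 \cdot 6 \frac{1}{-5 + 6} = 3 \cdot 2 \cdot 6 \cdot 1^{-1} = 3 \cdot 2 \cdot 6 \cdot 1 = 3 \cdot 12 = 36$)
$33 \left(U - v\right) = 33 \left(-6 - 36\right) = 33 \left(-42\right) = -1386$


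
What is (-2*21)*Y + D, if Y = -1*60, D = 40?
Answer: 2560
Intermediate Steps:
Y = -60
(-2*21)*Y + D = -2*21*(-60) + 40 = -42*(-60) + 40 = 2520 + 40 = 2560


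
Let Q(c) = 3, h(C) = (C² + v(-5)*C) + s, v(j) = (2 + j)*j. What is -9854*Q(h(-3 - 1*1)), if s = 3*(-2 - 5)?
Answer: -29562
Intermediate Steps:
s = -21 (s = 3*(-7) = -21)
v(j) = j*(2 + j)
h(C) = -21 + C² + 15*C (h(C) = (C² + (-5*(2 - 5))*C) - 21 = (C² + (-5*(-3))*C) - 21 = (C² + 15*C) - 21 = -21 + C² + 15*C)
-9854*Q(h(-3 - 1*1)) = -9854*3 = -29562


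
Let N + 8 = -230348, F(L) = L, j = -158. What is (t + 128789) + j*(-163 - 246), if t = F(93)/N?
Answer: 44553384223/230356 ≈ 1.9341e+5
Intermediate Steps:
N = -230356 (N = -8 - 230348 = -230356)
t = -93/230356 (t = 93/(-230356) = 93*(-1/230356) = -93/230356 ≈ -0.00040372)
(t + 128789) + j*(-163 - 246) = (-93/230356 + 128789) - 158*(-163 - 246) = 29667318791/230356 - 158*(-409) = 29667318791/230356 + 64622 = 44553384223/230356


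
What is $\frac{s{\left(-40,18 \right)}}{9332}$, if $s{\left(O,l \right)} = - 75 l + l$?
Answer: $- \frac{333}{2333} \approx -0.14273$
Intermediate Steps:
$s{\left(O,l \right)} = - 74 l$
$\frac{s{\left(-40,18 \right)}}{9332} = \frac{\left(-74\right) 18}{9332} = \left(-1332\right) \frac{1}{9332} = - \frac{333}{2333}$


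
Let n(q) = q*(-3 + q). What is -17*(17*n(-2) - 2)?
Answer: -2856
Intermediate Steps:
-17*(17*n(-2) - 2) = -17*(17*(-2*(-3 - 2)) - 2) = -17*(17*(-2*(-5)) - 2) = -17*(17*10 - 2) = -17*(170 - 2) = -17*168 = -2856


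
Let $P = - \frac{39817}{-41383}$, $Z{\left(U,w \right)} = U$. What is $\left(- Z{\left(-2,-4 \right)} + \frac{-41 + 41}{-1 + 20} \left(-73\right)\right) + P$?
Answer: $\frac{4227}{1427} \approx 2.9622$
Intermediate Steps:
$P = \frac{1373}{1427}$ ($P = \left(-39817\right) \left(- \frac{1}{41383}\right) = \frac{1373}{1427} \approx 0.96216$)
$\left(- Z{\left(-2,-4 \right)} + \frac{-41 + 41}{-1 + 20} \left(-73\right)\right) + P = \left(\left(-1\right) \left(-2\right) + \frac{-41 + 41}{-1 + 20} \left(-73\right)\right) + \frac{1373}{1427} = \left(2 + \frac{0}{19} \left(-73\right)\right) + \frac{1373}{1427} = \left(2 + 0 \cdot \frac{1}{19} \left(-73\right)\right) + \frac{1373}{1427} = \left(2 + 0 \left(-73\right)\right) + \frac{1373}{1427} = \left(2 + 0\right) + \frac{1373}{1427} = 2 + \frac{1373}{1427} = \frac{4227}{1427}$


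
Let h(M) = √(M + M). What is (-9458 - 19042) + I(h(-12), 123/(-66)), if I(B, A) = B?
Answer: -28500 + 2*I*√6 ≈ -28500.0 + 4.899*I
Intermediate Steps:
h(M) = √2*√M (h(M) = √(2*M) = √2*√M)
(-9458 - 19042) + I(h(-12), 123/(-66)) = (-9458 - 19042) + √2*√(-12) = -28500 + √2*(2*I*√3) = -28500 + 2*I*√6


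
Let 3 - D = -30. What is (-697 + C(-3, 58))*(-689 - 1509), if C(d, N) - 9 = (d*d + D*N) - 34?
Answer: -2639798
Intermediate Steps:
D = 33 (D = 3 - 1*(-30) = 3 + 30 = 33)
C(d, N) = -25 + d**2 + 33*N (C(d, N) = 9 + ((d*d + 33*N) - 34) = 9 + ((d**2 + 33*N) - 34) = 9 + (-34 + d**2 + 33*N) = -25 + d**2 + 33*N)
(-697 + C(-3, 58))*(-689 - 1509) = (-697 + (-25 + (-3)**2 + 33*58))*(-689 - 1509) = (-697 + (-25 + 9 + 1914))*(-2198) = (-697 + 1898)*(-2198) = 1201*(-2198) = -2639798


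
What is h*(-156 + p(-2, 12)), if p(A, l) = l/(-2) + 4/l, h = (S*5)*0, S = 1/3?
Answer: 0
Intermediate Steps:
S = ⅓ ≈ 0.33333
h = 0 (h = ((⅓)*5)*0 = (5/3)*0 = 0)
p(A, l) = 4/l - l/2 (p(A, l) = l*(-½) + 4/l = -l/2 + 4/l = 4/l - l/2)
h*(-156 + p(-2, 12)) = 0*(-156 + (4/12 - ½*12)) = 0*(-156 + (4*(1/12) - 6)) = 0*(-156 + (⅓ - 6)) = 0*(-156 - 17/3) = 0*(-485/3) = 0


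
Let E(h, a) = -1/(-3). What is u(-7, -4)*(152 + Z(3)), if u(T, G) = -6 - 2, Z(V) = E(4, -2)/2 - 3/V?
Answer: -3628/3 ≈ -1209.3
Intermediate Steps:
E(h, a) = ⅓ (E(h, a) = -1*(-⅓) = ⅓)
Z(V) = ⅙ - 3/V (Z(V) = (⅓)/2 - 3/V = (⅓)*(½) - 3/V = ⅙ - 3/V)
u(T, G) = -8
u(-7, -4)*(152 + Z(3)) = -8*(152 + (⅙)*(-18 + 3)/3) = -8*(152 + (⅙)*(⅓)*(-15)) = -8*(152 - ⅚) = -8*907/6 = -3628/3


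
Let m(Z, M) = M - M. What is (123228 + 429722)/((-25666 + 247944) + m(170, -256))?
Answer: 276475/111139 ≈ 2.4877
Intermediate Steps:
m(Z, M) = 0
(123228 + 429722)/((-25666 + 247944) + m(170, -256)) = (123228 + 429722)/((-25666 + 247944) + 0) = 552950/(222278 + 0) = 552950/222278 = 552950*(1/222278) = 276475/111139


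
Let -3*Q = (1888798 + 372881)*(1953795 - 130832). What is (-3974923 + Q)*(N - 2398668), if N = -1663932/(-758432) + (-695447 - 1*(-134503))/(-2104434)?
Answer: 109614810624914342948990328767/33251460156 ≈ 3.2965e+18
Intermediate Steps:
Q = -1374319044959 (Q = -(1888798 + 372881)*(1953795 - 130832)/3 = -753893*1822963 = -⅓*4122957134877 = -1374319044959)
N = 490884119287/199508760936 (N = -1663932*(-1/758432) + (-695447 + 134503)*(-1/2104434) = 415983/189608 - 560944*(-1/2104434) = 415983/189608 + 280472/1052217 = 490884119287/199508760936 ≈ 2.4605)
(-3974923 + Q)*(N - 2398668) = (-3974923 - 1374319044959)*(490884119287/199508760936 - 2398668) = -1374323019882*(-478554789692713961/199508760936) = 109614810624914342948990328767/33251460156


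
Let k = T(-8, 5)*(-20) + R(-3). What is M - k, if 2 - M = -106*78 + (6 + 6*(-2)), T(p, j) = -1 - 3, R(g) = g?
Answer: 8199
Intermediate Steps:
T(p, j) = -4
k = 77 (k = -4*(-20) - 3 = 80 - 3 = 77)
M = 8276 (M = 2 - (-106*78 + (6 + 6*(-2))) = 2 - (-8268 + (6 - 12)) = 2 - (-8268 - 6) = 2 - 1*(-8274) = 2 + 8274 = 8276)
M - k = 8276 - 1*77 = 8276 - 77 = 8199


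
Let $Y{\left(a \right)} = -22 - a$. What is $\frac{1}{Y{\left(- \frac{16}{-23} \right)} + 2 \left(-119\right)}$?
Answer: $- \frac{23}{5996} \approx -0.0038359$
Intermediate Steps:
$\frac{1}{Y{\left(- \frac{16}{-23} \right)} + 2 \left(-119\right)} = \frac{1}{\left(-22 - - \frac{16}{-23}\right) + 2 \left(-119\right)} = \frac{1}{\left(-22 - \left(-16\right) \left(- \frac{1}{23}\right)\right) - 238} = \frac{1}{\left(-22 - \frac{16}{23}\right) - 238} = \frac{1}{- \frac{522}{23} - 238} = \frac{1}{- \frac{5996}{23}} = - \frac{23}{5996}$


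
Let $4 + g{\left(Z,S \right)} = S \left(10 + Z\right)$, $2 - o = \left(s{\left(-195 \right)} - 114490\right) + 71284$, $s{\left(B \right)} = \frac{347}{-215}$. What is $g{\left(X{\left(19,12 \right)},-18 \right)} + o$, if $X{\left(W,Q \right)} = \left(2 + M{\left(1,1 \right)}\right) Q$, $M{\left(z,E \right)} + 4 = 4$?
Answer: $\frac{9157627}{215} \approx 42594.0$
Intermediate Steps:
$M{\left(z,E \right)} = 0$ ($M{\left(z,E \right)} = -4 + 4 = 0$)
$X{\left(W,Q \right)} = 2 Q$ ($X{\left(W,Q \right)} = \left(2 + 0\right) Q = 2 Q$)
$s{\left(B \right)} = - \frac{347}{215}$ ($s{\left(B \right)} = 347 \left(- \frac{1}{215}\right) = - \frac{347}{215}$)
$o = \frac{9290067}{215}$ ($o = 2 - \left(\left(- \frac{347}{215} - 114490\right) + 71284\right) = 2 - \left(- \frac{24615697}{215} + 71284\right) = 2 - - \frac{9289637}{215} = 2 + \frac{9289637}{215} = \frac{9290067}{215} \approx 43210.0$)
$g{\left(Z,S \right)} = -4 + S \left(10 + Z\right)$
$g{\left(X{\left(19,12 \right)},-18 \right)} + o = \left(-4 + 10 \left(-18\right) - 18 \cdot 2 \cdot 12\right) + \frac{9290067}{215} = \left(-4 - 180 - 432\right) + \frac{9290067}{215} = -616 + \frac{9290067}{215} = \frac{9157627}{215}$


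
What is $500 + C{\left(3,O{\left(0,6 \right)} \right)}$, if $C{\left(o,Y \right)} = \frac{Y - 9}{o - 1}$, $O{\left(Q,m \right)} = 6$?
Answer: $\frac{997}{2} \approx 498.5$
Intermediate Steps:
$C{\left(o,Y \right)} = \frac{-9 + Y}{-1 + o}$
$500 + C{\left(3,O{\left(0,6 \right)} \right)} = 500 + \frac{-9 + 6}{-1 + 3} = 500 + \frac{1}{2} \left(-3\right) = 500 - \frac{3}{2} = \frac{997}{2}$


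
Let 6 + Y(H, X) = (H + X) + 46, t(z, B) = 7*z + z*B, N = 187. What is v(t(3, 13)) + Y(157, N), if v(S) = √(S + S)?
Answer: 384 + 2*√30 ≈ 394.95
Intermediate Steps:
t(z, B) = 7*z + B*z
Y(H, X) = 40 + H + X (Y(H, X) = -6 + ((H + X) + 46) = -6 + (46 + H + X) = 40 + H + X)
v(S) = √2*√S (v(S) = √(2*S) = √2*√S)
v(t(3, 13)) + Y(157, N) = √2*√(3*(7 + 13)) + (40 + 157 + 187) = √2*√(3*20) + 384 = √2*√60 + 384 = √2*(2*√15) + 384 = 2*√30 + 384 = 384 + 2*√30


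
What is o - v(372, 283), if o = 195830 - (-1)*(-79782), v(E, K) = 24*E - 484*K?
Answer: 244092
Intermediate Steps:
v(E, K) = -484*K + 24*E
o = 116048 (o = 195830 - 1*79782 = 195830 - 79782 = 116048)
o - v(372, 283) = 116048 - (-484*283 + 24*372) = 116048 - (-136972 + 8928) = 116048 - 1*(-128044) = 116048 + 128044 = 244092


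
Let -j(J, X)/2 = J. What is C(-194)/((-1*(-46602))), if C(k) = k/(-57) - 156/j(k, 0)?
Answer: 16595/257662458 ≈ 6.4406e-5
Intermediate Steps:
j(J, X) = -2*J
C(k) = 78/k - k/57 (C(k) = k/(-57) - 156*(-1/(2*k)) = k*(-1/57) - (-78)/k = -k/57 + 78/k = 78/k - k/57)
C(-194)/((-1*(-46602))) = (78/(-194) - 1/57*(-194))/((-1*(-46602))) = (78*(-1/194) + 194/57)/46602 = (-39/97 + 194/57)*(1/46602) = (16595/5529)*(1/46602) = 16595/257662458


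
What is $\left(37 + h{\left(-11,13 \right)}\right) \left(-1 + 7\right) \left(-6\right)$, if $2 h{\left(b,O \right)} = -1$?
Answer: $-1314$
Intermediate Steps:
$h{\left(b,O \right)} = - \frac{1}{2}$ ($h{\left(b,O \right)} = \frac{1}{2} \left(-1\right) = - \frac{1}{2}$)
$\left(37 + h{\left(-11,13 \right)}\right) \left(-1 + 7\right) \left(-6\right) = \left(37 - \frac{1}{2}\right) \left(-1 + 7\right) \left(-6\right) = \frac{73 \cdot 6 \left(-6\right)}{2} = \frac{73}{2} \left(-36\right) = -1314$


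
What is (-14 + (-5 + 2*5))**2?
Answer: 81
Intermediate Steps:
(-14 + (-5 + 2*5))**2 = (-14 + (-5 + 10))**2 = (-14 + 5)**2 = (-9)**2 = 81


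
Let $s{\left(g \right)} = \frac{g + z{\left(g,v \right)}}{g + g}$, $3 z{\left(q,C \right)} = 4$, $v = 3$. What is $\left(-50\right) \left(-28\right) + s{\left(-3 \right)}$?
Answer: $\frac{25205}{18} \approx 1400.3$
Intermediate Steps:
$z{\left(q,C \right)} = \frac{4}{3}$ ($z{\left(q,C \right)} = \frac{1}{3} \cdot 4 = \frac{4}{3}$)
$s{\left(g \right)} = \frac{\frac{4}{3} + g}{2 g}$ ($s{\left(g \right)} = \frac{g + \frac{4}{3}}{g + g} = \frac{\frac{4}{3} + g}{2 g}$)
$\left(-50\right) \left(-28\right) + s{\left(-3 \right)} = \left(-50\right) \left(-28\right) + \frac{4 + 3 \left(-3\right)}{6 \left(-3\right)} = 1400 + \frac{1}{6} \left(- \frac{1}{3}\right) \left(4 - 9\right) = 1400 + \frac{1}{6} \left(- \frac{1}{3}\right) \left(-5\right) = 1400 + \frac{5}{18} = \frac{25205}{18}$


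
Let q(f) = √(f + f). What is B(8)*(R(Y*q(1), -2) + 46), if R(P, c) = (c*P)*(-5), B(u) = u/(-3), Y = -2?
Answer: -368/3 + 160*√2/3 ≈ -47.242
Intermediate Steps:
B(u) = -u/3 (B(u) = u*(-⅓) = -u/3)
q(f) = √2*√f (q(f) = √(2*f) = √2*√f)
R(P, c) = -5*P*c (R(P, c) = (P*c)*(-5) = -5*P*c)
B(8)*(R(Y*q(1), -2) + 46) = (-⅓*8)*(-5*(-2*√2*√1)*(-2) + 46) = -8*(-5*(-2*√2)*(-2) + 46)/3 = -8*(-20*√2 + 46)/3 = -8*(46 - 20*√2)/3 = -368/3 + 160*√2/3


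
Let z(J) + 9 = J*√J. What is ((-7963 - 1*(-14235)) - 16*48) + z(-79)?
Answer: 5495 - 79*I*√79 ≈ 5495.0 - 702.17*I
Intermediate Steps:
z(J) = -9 + J^(3/2) (z(J) = -9 + J*√J = -9 + J^(3/2))
((-7963 - 1*(-14235)) - 16*48) + z(-79) = ((-7963 - 1*(-14235)) - 16*48) + (-9 + (-79)^(3/2)) = ((-7963 + 14235) - 768) + (-9 - 79*I*√79) = (6272 - 768) + (-9 - 79*I*√79) = 5504 + (-9 - 79*I*√79) = 5495 - 79*I*√79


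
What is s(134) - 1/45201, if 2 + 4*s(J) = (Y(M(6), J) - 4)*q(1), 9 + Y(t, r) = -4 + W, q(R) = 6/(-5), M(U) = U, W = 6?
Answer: 632809/226005 ≈ 2.8000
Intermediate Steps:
q(R) = -6/5 (q(R) = 6*(-⅕) = -6/5)
Y(t, r) = -7 (Y(t, r) = -9 + (-4 + 6) = -9 + 2 = -7)
s(J) = 14/5 (s(J) = -½ + ((-7 - 4)*(-6/5))/4 = -½ + (-11*(-6/5))/4 = -½ + (¼)*(66/5) = -½ + 33/10 = 14/5)
s(134) - 1/45201 = 14/5 - 1/45201 = 632809/226005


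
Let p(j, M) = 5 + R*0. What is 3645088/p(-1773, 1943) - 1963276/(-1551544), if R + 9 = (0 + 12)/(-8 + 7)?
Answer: 1413881058063/1939430 ≈ 7.2902e+5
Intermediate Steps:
R = -21 (R = -9 + (0 + 12)/(-8 + 7) = -9 + 12/(-1) = -9 + 12*(-1) = -9 - 12 = -21)
p(j, M) = 5 (p(j, M) = 5 - 21*0 = 5 + 0 = 5)
3645088/p(-1773, 1943) - 1963276/(-1551544) = 3645088/5 - 1963276/(-1551544) = 3645088*(⅕) - 1963276*(-1/1551544) = 3645088/5 + 490819/387886 = 1413881058063/1939430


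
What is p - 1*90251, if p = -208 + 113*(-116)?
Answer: -103567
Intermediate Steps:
p = -13316 (p = -208 - 13108 = -13316)
p - 1*90251 = -13316 - 1*90251 = -13316 - 90251 = -103567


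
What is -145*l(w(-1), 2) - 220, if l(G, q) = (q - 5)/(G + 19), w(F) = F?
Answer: -1175/6 ≈ -195.83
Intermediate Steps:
l(G, q) = (-5 + q)/(19 + G)
-145*l(w(-1), 2) - 220 = -145*(-5 + 2)/(19 - 1) - 220 = -145*(-3)/18 - 220 = -145*(-⅙) - 220 = 145/6 - 220 = -1175/6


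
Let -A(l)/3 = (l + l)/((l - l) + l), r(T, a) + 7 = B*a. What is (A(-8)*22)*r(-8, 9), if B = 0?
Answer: 924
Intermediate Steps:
r(T, a) = -7 (r(T, a) = -7 + 0*a = -7 + 0 = -7)
A(l) = -6 (A(l) = -3*(l + l)/((l - l) + l) = -3*2*l/(0 + l) = -3*2*l/l = -3*2 = -6)
(A(-8)*22)*r(-8, 9) = -6*22*(-7) = -132*(-7) = 924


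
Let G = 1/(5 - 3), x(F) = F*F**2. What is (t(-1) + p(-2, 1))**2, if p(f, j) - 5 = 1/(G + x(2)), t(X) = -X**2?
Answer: 4900/289 ≈ 16.955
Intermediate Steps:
x(F) = F**3
G = 1/2 ≈ 0.50000
p(f, j) = 87/17 (p(f, j) = 5 + 1/(1/2 + 2**3) = 5 + 1/(1/2 + 8) = 5 + 1/(17/2) = 5 + 2/17 = 87/17)
(t(-1) + p(-2, 1))**2 = (-1*(-1)**2 + 87/17)**2 = (-1*1 + 87/17)**2 = (-1 + 87/17)**2 = (70/17)**2 = 4900/289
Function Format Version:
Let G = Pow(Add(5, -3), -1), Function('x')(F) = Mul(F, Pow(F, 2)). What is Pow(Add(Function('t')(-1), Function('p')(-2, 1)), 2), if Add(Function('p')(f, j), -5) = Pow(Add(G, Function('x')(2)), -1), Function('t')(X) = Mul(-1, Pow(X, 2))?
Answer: Rational(4900, 289) ≈ 16.955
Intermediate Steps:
Function('x')(F) = Pow(F, 3)
G = Rational(1, 2) (G = Pow(2, -1) = Rational(1, 2) ≈ 0.50000)
Function('p')(f, j) = Rational(87, 17) (Function('p')(f, j) = Add(5, Pow(Add(Rational(1, 2), Pow(2, 3)), -1)) = Add(5, Pow(Add(Rational(1, 2), 8), -1)) = Add(5, Pow(Rational(17, 2), -1)) = Add(5, Rational(2, 17)) = Rational(87, 17))
Pow(Add(Function('t')(-1), Function('p')(-2, 1)), 2) = Pow(Add(Mul(-1, Pow(-1, 2)), Rational(87, 17)), 2) = Pow(Add(Mul(-1, 1), Rational(87, 17)), 2) = Pow(Add(-1, Rational(87, 17)), 2) = Pow(Rational(70, 17), 2) = Rational(4900, 289)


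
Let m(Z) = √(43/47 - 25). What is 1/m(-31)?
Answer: -I*√13301/566 ≈ -0.20376*I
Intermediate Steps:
m(Z) = 2*I*√13301/47 (m(Z) = √(43*(1/47) - 25) = √(43/47 - 25) = √(-1132/47) = 2*I*√13301/47)
1/m(-31) = 1/(2*I*√13301/47) = -I*√13301/566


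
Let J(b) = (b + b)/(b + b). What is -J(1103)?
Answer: -1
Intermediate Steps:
J(b) = 1 (J(b) = (2*b)/((2*b)) = (2*b)*(1/(2*b)) = 1)
-J(1103) = -1*1 = -1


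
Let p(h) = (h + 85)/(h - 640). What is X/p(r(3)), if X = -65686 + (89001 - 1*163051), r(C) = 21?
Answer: 43248292/53 ≈ 8.1601e+5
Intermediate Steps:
p(h) = (85 + h)/(-640 + h)
X = -139736 (X = -65686 + (89001 - 163051) = -65686 - 74050 = -139736)
X/p(r(3)) = -139736*(-640 + 21)/(85 + 21) = -139736/(106/(-619)) = -139736/((-1/619*106)) = -139736/(-106/619) = -139736*(-619/106) = 43248292/53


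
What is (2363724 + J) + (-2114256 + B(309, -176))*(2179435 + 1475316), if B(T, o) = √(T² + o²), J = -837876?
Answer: -7727077704408 + 3654751*√126457 ≈ -7.7258e+12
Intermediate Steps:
(2363724 + J) + (-2114256 + B(309, -176))*(2179435 + 1475316) = (2363724 - 837876) + (-2114256 + √(309² + (-176)²))*(2179435 + 1475316) = 1525848 + (-2114256 + √(95481 + 30976))*3654751 = 1525848 + (-2114256 + √126457)*3654751 = 1525848 + (-7727079230256 + 3654751*√126457) = -7727077704408 + 3654751*√126457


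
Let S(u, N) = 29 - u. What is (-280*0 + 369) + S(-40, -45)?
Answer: 438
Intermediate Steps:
(-280*0 + 369) + S(-40, -45) = (-280*0 + 369) + (29 - 1*(-40)) = (0 + 369) + (29 + 40) = 369 + 69 = 438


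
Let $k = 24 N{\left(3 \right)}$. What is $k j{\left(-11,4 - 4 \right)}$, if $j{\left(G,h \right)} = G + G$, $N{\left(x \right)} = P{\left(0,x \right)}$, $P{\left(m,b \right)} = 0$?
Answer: $0$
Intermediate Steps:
$N{\left(x \right)} = 0$
$j{\left(G,h \right)} = 2 G$
$k = 0$ ($k = 24 \cdot 0 = 0$)
$k j{\left(-11,4 - 4 \right)} = 0 \cdot 2 \left(-11\right) = 0 \left(-22\right) = 0$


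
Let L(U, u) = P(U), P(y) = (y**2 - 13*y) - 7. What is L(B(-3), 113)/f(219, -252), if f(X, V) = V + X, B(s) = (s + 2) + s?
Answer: -61/33 ≈ -1.8485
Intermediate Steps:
B(s) = 2 + 2*s (B(s) = (2 + s) + s = 2 + 2*s)
P(y) = -7 + y**2 - 13*y
L(U, u) = -7 + U**2 - 13*U
L(B(-3), 113)/f(219, -252) = (-7 + (2 + 2*(-3))**2 - 13*(2 + 2*(-3)))/(-252 + 219) = (-7 + (2 - 6)**2 - 13*(2 - 6))/(-33) = (-7 + (-4)**2 - 13*(-4))*(-1/33) = (-7 + 16 + 52)*(-1/33) = 61*(-1/33) = -61/33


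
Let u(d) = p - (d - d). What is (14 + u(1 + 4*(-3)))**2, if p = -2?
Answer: 144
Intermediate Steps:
u(d) = -2 (u(d) = -2 - (d - d) = -2 - 1*0 = -2 + 0 = -2)
(14 + u(1 + 4*(-3)))**2 = (14 - 2)**2 = 12**2 = 144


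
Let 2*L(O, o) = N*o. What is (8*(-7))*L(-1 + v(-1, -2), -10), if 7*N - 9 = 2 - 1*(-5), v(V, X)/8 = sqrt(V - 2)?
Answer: 640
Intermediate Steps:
v(V, X) = 8*sqrt(-2 + V) (v(V, X) = 8*sqrt(V - 2) = 8*sqrt(-2 + V))
N = 16/7 (N = 9/7 + (2 - 1*(-5))/7 = 9/7 + (2 + 5)/7 = 9/7 + (1/7)*7 = 9/7 + 1 = 16/7 ≈ 2.2857)
L(O, o) = 8*o/7 (L(O, o) = (16*o/7)/2 = 8*o/7)
(8*(-7))*L(-1 + v(-1, -2), -10) = (8*(-7))*((8/7)*(-10)) = -56*(-80/7) = 640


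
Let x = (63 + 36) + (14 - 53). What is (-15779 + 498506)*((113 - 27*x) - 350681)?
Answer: -170010656676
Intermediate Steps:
x = 60 (x = 99 - 39 = 60)
(-15779 + 498506)*((113 - 27*x) - 350681) = (-15779 + 498506)*((113 - 27*60) - 350681) = 482727*((113 - 1620) - 350681) = 482727*(-1507 - 350681) = 482727*(-352188) = -170010656676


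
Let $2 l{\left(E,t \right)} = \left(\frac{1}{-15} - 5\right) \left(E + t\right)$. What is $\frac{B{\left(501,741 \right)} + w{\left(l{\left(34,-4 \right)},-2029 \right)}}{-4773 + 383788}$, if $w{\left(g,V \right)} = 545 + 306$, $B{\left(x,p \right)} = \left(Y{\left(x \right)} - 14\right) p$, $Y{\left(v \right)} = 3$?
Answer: $- \frac{1460}{75803} \approx -0.01926$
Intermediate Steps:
$B{\left(x,p \right)} = - 11 p$ ($B{\left(x,p \right)} = \left(3 - 14\right) p = - 11 p$)
$l{\left(E,t \right)} = - \frac{38 E}{15} - \frac{38 t}{15}$ ($l{\left(E,t \right)} = \frac{\left(\frac{1}{-15} - 5\right) \left(E + t\right)}{2} = \frac{\left(- \frac{1}{15} - 5\right) \left(E + t\right)}{2} = \frac{\left(- \frac{76}{15}\right) \left(E + t\right)}{2} = \frac{- \frac{76 E}{15} - \frac{76 t}{15}}{2} = - \frac{38 E}{15} - \frac{38 t}{15}$)
$w{\left(g,V \right)} = 851$
$\frac{B{\left(501,741 \right)} + w{\left(l{\left(34,-4 \right)},-2029 \right)}}{-4773 + 383788} = \frac{\left(-11\right) 741 + 851}{-4773 + 383788} = \frac{-8151 + 851}{379015} = \left(-7300\right) \frac{1}{379015} = - \frac{1460}{75803}$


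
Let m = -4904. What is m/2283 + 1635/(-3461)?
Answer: -20705449/7901463 ≈ -2.6205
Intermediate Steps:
m/2283 + 1635/(-3461) = -4904/2283 + 1635/(-3461) = -4904*1/2283 + 1635*(-1/3461) = -4904/2283 - 1635/3461 = -20705449/7901463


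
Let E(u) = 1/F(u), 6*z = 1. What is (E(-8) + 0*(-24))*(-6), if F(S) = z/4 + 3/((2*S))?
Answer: 288/7 ≈ 41.143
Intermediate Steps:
z = ⅙ (z = (⅙)*1 = ⅙ ≈ 0.16667)
F(S) = 1/24 + 3/(2*S) (F(S) = (⅙)/4 + 3/((2*S)) = (⅙)*(¼) + 3*(1/(2*S)) = 1/24 + 3/(2*S))
E(u) = 24*u/(36 + u) (E(u) = 1/((36 + u)/(24*u)) = 24*u/(36 + u))
(E(-8) + 0*(-24))*(-6) = (24*(-8)/(36 - 8) + 0*(-24))*(-6) = (24*(-8)/28 + 0)*(-6) = (24*(-8)*(1/28) + 0)*(-6) = (-48/7 + 0)*(-6) = -48/7*(-6) = 288/7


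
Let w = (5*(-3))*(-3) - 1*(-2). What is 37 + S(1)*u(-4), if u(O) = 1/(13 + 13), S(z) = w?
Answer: 1009/26 ≈ 38.808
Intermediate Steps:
w = 47 (w = -15*(-3) + 2 = 45 + 2 = 47)
S(z) = 47
u(O) = 1/26
37 + S(1)*u(-4) = 37 + 47*(1/26) = 37 + 47/26 = 1009/26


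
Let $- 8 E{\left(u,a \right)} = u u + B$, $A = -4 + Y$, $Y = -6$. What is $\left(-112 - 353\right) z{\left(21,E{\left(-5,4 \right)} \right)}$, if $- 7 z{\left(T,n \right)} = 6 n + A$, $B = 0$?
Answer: $- \frac{53475}{28} \approx -1909.8$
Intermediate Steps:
$A = -10$ ($A = -4 - 6 = -10$)
$E{\left(u,a \right)} = - \frac{u^{2}}{8}$ ($E{\left(u,a \right)} = - \frac{u u + 0}{8} = - \frac{u^{2} + 0}{8} = - \frac{u^{2}}{8}$)
$z{\left(T,n \right)} = \frac{10}{7} - \frac{6 n}{7}$ ($z{\left(T,n \right)} = - \frac{6 n - 10}{7} = - \frac{-10 + 6 n}{7} = \frac{10}{7} - \frac{6 n}{7}$)
$\left(-112 - 353\right) z{\left(21,E{\left(-5,4 \right)} \right)} = \left(-112 - 353\right) \left(\frac{10}{7} - \frac{6 \left(- \frac{\left(-5\right)^{2}}{8}\right)}{7}\right) = - 465 \left(\frac{10}{7} - \frac{6 \left(\left(- \frac{1}{8}\right) 25\right)}{7}\right) = - 465 \left(\frac{10}{7} - - \frac{75}{28}\right) = - 465 \left(\frac{10}{7} + \frac{75}{28}\right) = \left(-465\right) \frac{115}{28} = - \frac{53475}{28}$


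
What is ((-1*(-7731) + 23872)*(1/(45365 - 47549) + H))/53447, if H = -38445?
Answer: -204116194711/8979096 ≈ -22732.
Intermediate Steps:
((-1*(-7731) + 23872)*(1/(45365 - 47549) + H))/53447 = ((-1*(-7731) + 23872)*(1/(45365 - 47549) - 38445))/53447 = ((7731 + 23872)*(1/(-2184) - 38445))*(1/53447) = (31603*(-1/2184 - 38445))*(1/53447) = (31603*(-83963881/2184))*(1/53447) = -204116194711/168*1/53447 = -204116194711/8979096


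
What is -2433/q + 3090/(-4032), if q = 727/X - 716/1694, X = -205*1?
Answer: 283534140875/463114848 ≈ 612.23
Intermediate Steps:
X = -205
q = -689159/173635 (q = 727/(-205) - 716/1694 = 727*(-1/205) - 716*1/1694 = -727/205 - 358/847 = -689159/173635 ≈ -3.9690)
-2433/q + 3090/(-4032) = -2433/(-689159/173635) + 3090/(-4032) = -2433*(-173635/689159) + 3090*(-1/4032) = 422453955/689159 - 515/672 = 283534140875/463114848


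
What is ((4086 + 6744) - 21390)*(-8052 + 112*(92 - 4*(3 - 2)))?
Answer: -19050240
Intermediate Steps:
((4086 + 6744) - 21390)*(-8052 + 112*(92 - 4*(3 - 2))) = (10830 - 21390)*(-8052 + 112*(92 - 4*1)) = -10560*(-8052 + 112*(92 - 4)) = -10560*(-8052 + 112*88) = -10560*(-8052 + 9856) = -10560*1804 = -19050240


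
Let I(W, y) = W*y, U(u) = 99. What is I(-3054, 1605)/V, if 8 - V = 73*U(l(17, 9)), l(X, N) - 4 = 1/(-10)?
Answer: 4901670/7219 ≈ 679.00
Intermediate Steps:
l(X, N) = 39/10 (l(X, N) = 4 + 1/(-10) = 4 - ⅒ = 39/10)
V = -7219 (V = 8 - 73*99 = 8 - 1*7227 = 8 - 7227 = -7219)
I(-3054, 1605)/V = -3054*1605/(-7219) = -4901670*(-1/7219) = 4901670/7219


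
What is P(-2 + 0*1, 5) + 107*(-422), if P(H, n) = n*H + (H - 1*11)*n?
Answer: -45229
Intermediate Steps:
P(H, n) = H*n + n*(-11 + H) (P(H, n) = H*n + (H - 11)*n = H*n + (-11 + H)*n = H*n + n*(-11 + H))
P(-2 + 0*1, 5) + 107*(-422) = 5*(-11 + 2*(-2 + 0*1)) + 107*(-422) = 5*(-11 + 2*(-2 + 0)) - 45154 = 5*(-11 + 2*(-2)) - 45154 = 5*(-11 - 4) - 45154 = 5*(-15) - 45154 = -75 - 45154 = -45229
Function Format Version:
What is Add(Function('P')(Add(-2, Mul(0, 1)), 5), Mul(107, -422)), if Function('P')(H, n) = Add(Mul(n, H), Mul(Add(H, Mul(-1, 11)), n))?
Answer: -45229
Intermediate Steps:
Function('P')(H, n) = Add(Mul(H, n), Mul(n, Add(-11, H))) (Function('P')(H, n) = Add(Mul(H, n), Mul(Add(H, -11), n)) = Add(Mul(H, n), Mul(Add(-11, H), n)) = Add(Mul(H, n), Mul(n, Add(-11, H))))
Add(Function('P')(Add(-2, Mul(0, 1)), 5), Mul(107, -422)) = Add(Mul(5, Add(-11, Mul(2, Add(-2, Mul(0, 1))))), Mul(107, -422)) = Add(Mul(5, Add(-11, Mul(2, Add(-2, 0)))), -45154) = Add(Mul(5, Add(-11, Mul(2, -2))), -45154) = Add(Mul(5, Add(-11, -4)), -45154) = Add(Mul(5, -15), -45154) = Add(-75, -45154) = -45229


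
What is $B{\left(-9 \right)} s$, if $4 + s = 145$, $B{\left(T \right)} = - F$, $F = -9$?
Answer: $1269$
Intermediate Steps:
$B{\left(T \right)} = 9$ ($B{\left(T \right)} = \left(-1\right) \left(-9\right) = 9$)
$s = 141$ ($s = -4 + 145 = 141$)
$B{\left(-9 \right)} s = 9 \cdot 141 = 1269$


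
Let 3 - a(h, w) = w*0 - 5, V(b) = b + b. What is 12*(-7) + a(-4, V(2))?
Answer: -76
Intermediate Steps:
V(b) = 2*b
a(h, w) = 8 (a(h, w) = 3 - (w*0 - 5) = 3 - (0 - 5) = 3 - 1*(-5) = 3 + 5 = 8)
12*(-7) + a(-4, V(2)) = 12*(-7) + 8 = -84 + 8 = -76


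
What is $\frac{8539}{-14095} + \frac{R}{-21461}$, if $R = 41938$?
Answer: $- \frac{774371589}{302492795} \approx -2.56$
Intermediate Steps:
$\frac{8539}{-14095} + \frac{R}{-21461} = \frac{8539}{-14095} + \frac{41938}{-21461} = 8539 \left(- \frac{1}{14095}\right) + 41938 \left(- \frac{1}{21461}\right) = - \frac{8539}{14095} - \frac{41938}{21461} = - \frac{774371589}{302492795}$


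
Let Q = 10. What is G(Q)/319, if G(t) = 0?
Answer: 0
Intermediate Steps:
G(Q)/319 = 0/319 = 0*(1/319) = 0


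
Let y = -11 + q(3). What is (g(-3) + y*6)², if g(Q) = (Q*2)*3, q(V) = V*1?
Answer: 4356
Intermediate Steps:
q(V) = V
g(Q) = 6*Q (g(Q) = (2*Q)*3 = 6*Q)
y = -8 (y = -11 + 3 = -8)
(g(-3) + y*6)² = (6*(-3) - 8*6)² = (-18 - 48)² = (-66)² = 4356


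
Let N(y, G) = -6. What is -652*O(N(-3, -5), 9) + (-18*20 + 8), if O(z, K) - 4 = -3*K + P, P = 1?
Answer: 13992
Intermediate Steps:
O(z, K) = 5 - 3*K (O(z, K) = 4 + (-3*K + 1) = 4 + (1 - 3*K) = 5 - 3*K)
-652*O(N(-3, -5), 9) + (-18*20 + 8) = -652*(5 - 3*9) + (-18*20 + 8) = -652*(5 - 27) + (-360 + 8) = -652*(-22) - 352 = 14344 - 352 = 13992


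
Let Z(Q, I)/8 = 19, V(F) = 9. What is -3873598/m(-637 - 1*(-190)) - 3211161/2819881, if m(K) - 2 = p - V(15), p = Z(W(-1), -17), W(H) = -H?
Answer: -10923551020183/408882745 ≈ -26716.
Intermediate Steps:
Z(Q, I) = 152 (Z(Q, I) = 8*19 = 152)
p = 152
m(K) = 145 (m(K) = 2 + (152 - 1*9) = 2 + (152 - 9) = 2 + 143 = 145)
-3873598/m(-637 - 1*(-190)) - 3211161/2819881 = -3873598/145 - 3211161/2819881 = -10923551020183/408882745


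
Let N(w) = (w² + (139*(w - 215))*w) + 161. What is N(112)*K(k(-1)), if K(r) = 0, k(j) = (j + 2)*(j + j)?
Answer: 0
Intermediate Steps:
k(j) = 2*j*(2 + j) (k(j) = (2 + j)*(2*j) = 2*j*(2 + j))
N(w) = 161 + w² + w*(-29885 + 139*w) (N(w) = (w² + (139*(-215 + w))*w) + 161 = (w² + (-29885 + 139*w)*w) + 161 = (w² + w*(-29885 + 139*w)) + 161 = 161 + w² + w*(-29885 + 139*w))
N(112)*K(k(-1)) = (161 - 29885*112 + 140*112²)*0 = (161 - 3347120 + 140*12544)*0 = (161 - 3347120 + 1756160)*0 = -1590799*0 = 0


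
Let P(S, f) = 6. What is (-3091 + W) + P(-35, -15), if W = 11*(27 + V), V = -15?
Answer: -2953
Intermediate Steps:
W = 132 (W = 11*(27 - 15) = 11*12 = 132)
(-3091 + W) + P(-35, -15) = (-3091 + 132) + 6 = -2959 + 6 = -2953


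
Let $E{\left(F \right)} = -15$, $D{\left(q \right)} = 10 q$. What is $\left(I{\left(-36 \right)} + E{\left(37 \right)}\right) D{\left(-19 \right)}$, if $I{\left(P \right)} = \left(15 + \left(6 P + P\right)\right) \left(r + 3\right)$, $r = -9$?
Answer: $-267330$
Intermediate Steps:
$I{\left(P \right)} = -90 - 42 P$ ($I{\left(P \right)} = \left(15 + \left(6 P + P\right)\right) \left(-9 + 3\right) = \left(15 + 7 P\right) \left(-6\right) = -90 - 42 P$)
$\left(I{\left(-36 \right)} + E{\left(37 \right)}\right) D{\left(-19 \right)} = \left(\left(-90 - -1512\right) - 15\right) 10 \left(-19\right) = \left(\left(-90 + 1512\right) - 15\right) \left(-190\right) = \left(1422 - 15\right) \left(-190\right) = 1407 \left(-190\right) = -267330$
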